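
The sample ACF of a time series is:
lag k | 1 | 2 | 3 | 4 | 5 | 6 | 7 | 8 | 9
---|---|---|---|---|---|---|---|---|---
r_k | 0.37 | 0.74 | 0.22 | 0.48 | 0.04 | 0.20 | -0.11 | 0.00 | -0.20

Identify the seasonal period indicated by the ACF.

The largest autocorrelation is r_2 = 0.74, with a weaker echo at lag 4 (0.48); the remaining lags stay at or below 0.37.
The dominant spike at lag 2 indicates a seasonal period of 2.

2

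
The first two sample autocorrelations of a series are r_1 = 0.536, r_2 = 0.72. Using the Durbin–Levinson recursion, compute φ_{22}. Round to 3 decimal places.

φ_{22} = (r_2 − r_1²) / (1 − r_1²)
r_1² = (0.536)² = 0.287296
Numerator = 0.72 − 0.2873 = 0.4327; denominator = 1 − 0.2873 = 0.7127
φ_{22} = 0.4327 / 0.7127 = 0.607

0.607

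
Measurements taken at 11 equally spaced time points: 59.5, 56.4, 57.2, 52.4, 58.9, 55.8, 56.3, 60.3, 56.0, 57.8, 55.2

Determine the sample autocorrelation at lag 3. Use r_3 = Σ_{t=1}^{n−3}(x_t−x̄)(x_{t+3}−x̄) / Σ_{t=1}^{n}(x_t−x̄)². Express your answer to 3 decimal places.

Mean x̄ = (59.5 + 56.4 + 57.2 + 52.4 + 58.9 + 55.8 + 56.3 + 60.3 + 56.0 + 57.8 + 55.2)/11 = 56.8909
Numerator Σ_{t=1}^{8}(x_t−x̄)(x_{t+3}−x̄) = -8.8675
Denominator Σ(x_t−x̄)² = 48.9891
r_3 = -8.8675 / 48.9891 = -0.181

-0.181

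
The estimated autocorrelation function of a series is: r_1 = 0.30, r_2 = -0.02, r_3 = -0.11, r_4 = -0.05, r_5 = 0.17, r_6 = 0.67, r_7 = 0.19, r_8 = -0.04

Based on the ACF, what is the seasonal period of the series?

The largest autocorrelation is r_6 = 0.67; the remaining lags stay at or below 0.30.
The dominant spike at lag 6 indicates a seasonal period of 6.

6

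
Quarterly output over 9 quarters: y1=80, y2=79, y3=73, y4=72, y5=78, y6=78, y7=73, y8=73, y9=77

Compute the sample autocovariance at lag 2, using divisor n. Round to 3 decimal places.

-5.966

Mean ȳ = (80 + 79 + 73 + 72 + 78 + 78 + 73 + 73 + 77)/9 = 75.8889
Σ_{t=1}^{7}(y_t−ȳ)(y_{t+2}−ȳ) = -53.6914
γ_2 = -53.6914 / 9 = -5.966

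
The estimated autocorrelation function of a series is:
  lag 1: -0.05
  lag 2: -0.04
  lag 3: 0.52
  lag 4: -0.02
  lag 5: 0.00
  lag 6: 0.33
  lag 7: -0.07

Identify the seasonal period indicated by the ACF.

3

The largest autocorrelation is r_3 = 0.52, with a weaker echo at lag 6 (0.33); the remaining lags stay at or below 0.00.
The dominant spike at lag 3 indicates a seasonal period of 3.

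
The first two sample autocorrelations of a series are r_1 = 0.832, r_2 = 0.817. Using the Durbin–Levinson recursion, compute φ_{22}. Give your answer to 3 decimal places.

0.405

φ_{22} = (r_2 − r_1²) / (1 − r_1²)
r_1² = (0.832)² = 0.692224
Numerator = 0.817 − 0.6922 = 0.1248; denominator = 1 − 0.6922 = 0.3078
φ_{22} = 0.1248 / 0.3078 = 0.405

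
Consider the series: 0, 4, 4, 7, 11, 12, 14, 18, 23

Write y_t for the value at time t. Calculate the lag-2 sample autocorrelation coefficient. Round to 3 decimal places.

Mean ȳ = (0 + 4 + 4 + 7 + 11 + 12 + 14 + 18 + 23)/9 = 10.3333
Numerator Σ_{t=1}^{7}(y_t−ȳ)(y_{t+2}−ȳ) = 138.4444
Denominator Σ(y_t−ȳ)² = 434.0000
r_2 = 138.4444 / 434.0000 = 0.319

0.319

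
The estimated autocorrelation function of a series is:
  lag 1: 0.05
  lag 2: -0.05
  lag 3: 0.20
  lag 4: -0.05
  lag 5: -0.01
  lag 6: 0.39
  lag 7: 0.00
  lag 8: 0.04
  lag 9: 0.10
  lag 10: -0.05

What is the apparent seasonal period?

6

The largest autocorrelation is r_6 = 0.39; the remaining lags stay at or below 0.20.
The dominant spike at lag 6 indicates a seasonal period of 6.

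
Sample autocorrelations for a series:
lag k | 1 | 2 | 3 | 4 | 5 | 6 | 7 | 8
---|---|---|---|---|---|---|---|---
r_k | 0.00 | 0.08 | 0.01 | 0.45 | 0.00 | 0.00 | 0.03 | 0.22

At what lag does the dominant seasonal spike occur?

The largest autocorrelation is r_4 = 0.45, with a weaker echo at lag 8 (0.22); the remaining lags stay at or below 0.08.
The dominant spike at lag 4 indicates a seasonal period of 4.

4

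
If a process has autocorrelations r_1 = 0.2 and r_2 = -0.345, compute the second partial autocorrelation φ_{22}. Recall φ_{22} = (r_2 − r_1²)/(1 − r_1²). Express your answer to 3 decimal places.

-0.401

φ_{22} = (r_2 − r_1²) / (1 − r_1²)
r_1² = (0.2)² = 0.04
Numerator = -0.345 − 0.0400 = -0.3850; denominator = 1 − 0.0400 = 0.9600
φ_{22} = -0.3850 / 0.9600 = -0.401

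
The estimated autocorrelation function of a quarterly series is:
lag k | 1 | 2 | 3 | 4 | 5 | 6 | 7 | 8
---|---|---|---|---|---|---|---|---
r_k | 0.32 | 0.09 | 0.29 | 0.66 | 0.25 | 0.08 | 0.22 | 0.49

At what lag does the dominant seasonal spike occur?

The largest autocorrelation is r_4 = 0.66, with a weaker echo at lag 8 (0.49); the remaining lags stay at or below 0.32. The elevated value at lag 1 (0.32), dropping to 0.09 at lag 2, reflects decaying short-term dependence rather than seasonality.
The dominant spike at lag 4 indicates a seasonal period of 4.

4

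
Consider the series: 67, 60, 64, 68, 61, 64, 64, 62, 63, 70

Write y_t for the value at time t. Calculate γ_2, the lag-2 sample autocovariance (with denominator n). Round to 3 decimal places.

-2.788

Mean ȳ = (67 + 60 + 64 + 68 + 61 + 64 + 64 + 62 + 63 + 70)/10 = 64.3000
Σ_{t=1}^{8}(y_t−ȳ)(y_{t+2}−ȳ) = -27.8800
γ_2 = -27.8800 / 10 = -2.788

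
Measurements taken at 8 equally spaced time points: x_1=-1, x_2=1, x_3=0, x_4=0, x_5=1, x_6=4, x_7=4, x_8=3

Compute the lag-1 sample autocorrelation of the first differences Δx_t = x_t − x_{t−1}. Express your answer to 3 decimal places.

First differences Δx: 2, -1, 0, 1, 3, 0, -1
Mean of differences = 0.5714
Numerator Σ(Δx_t−Δx̄)(Δx_{t+1}−Δx̄) = -1.0408
Denominator Σ(Δx_t−Δx̄)² = 13.7143
r_1(Δx) = -1.0408 / 13.7143 = -0.076

-0.076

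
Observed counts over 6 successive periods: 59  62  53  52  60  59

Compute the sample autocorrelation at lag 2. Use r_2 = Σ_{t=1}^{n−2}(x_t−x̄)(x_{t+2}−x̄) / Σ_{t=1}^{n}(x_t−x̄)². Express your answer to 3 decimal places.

-0.626

Mean x̄ = (59 + 62 + 53 + 52 + 60 + 59)/6 = 57.5000
Σ(x_t−x̄)(x_{t+2}−x̄) = (-6.7500) + (-24.7500) + (-11.2500) + (-8.2500) = -51.0000
Denominator Σ(x_t−x̄)² = 81.5000
r_2 = -51.0000 / 81.5000 = -0.626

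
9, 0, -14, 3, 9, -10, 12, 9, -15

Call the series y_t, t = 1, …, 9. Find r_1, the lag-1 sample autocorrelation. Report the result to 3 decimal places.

-0.279

Mean ȳ = (9 + 0 − 14 + 3 + 9 − 10 + 12 + 9 − 15)/9 = 0.3333
Numerator Σ_{t=1}^{8}(y_t−ȳ)(y_{t+1}−ȳ) = -255.1111
Denominator Σ(y_t−ȳ)² = 916.0000
r_1 = -255.1111 / 916.0000 = -0.279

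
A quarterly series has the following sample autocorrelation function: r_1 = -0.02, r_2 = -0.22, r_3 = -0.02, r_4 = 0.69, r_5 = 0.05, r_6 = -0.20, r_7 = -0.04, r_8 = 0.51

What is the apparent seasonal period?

The largest autocorrelation is r_4 = 0.69, with a weaker echo at lag 8 (0.51); the remaining lags stay at or below 0.05.
The dominant spike at lag 4 indicates a seasonal period of 4.

4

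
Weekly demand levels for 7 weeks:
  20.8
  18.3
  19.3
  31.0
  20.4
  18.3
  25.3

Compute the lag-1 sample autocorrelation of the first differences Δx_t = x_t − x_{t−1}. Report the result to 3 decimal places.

-0.352

First differences Δx: -2.5, 1.0, 11.7, -10.6, -2.1, 7.0
Mean of differences = 0.7500
Numerator Σ(Δx_t−Δx̄)(Δx_{t+1}−Δx̄) = -107.8225
Denominator Σ(Δx_t−Δx̄)² = 306.5350
r_1(Δx) = -107.8225 / 306.5350 = -0.352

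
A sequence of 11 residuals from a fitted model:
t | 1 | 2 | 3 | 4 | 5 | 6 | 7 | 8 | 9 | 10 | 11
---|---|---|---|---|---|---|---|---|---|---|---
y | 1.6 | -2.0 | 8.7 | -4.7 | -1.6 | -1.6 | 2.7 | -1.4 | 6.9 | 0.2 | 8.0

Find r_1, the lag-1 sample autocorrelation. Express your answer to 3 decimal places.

-0.388

Mean ȳ = (1.6 − 2.0 + 8.7 − 4.7 − 1.6 − 1.6 + 2.7 − 1.4 + 6.9 + 0.2 + 8.0)/11 = 1.5273
Numerator Σ_{t=1}^{10}(y_t−ȳ)(y_{t+1}−ȳ) = -79.5189
Denominator Σ(y_t−ȳ)² = 204.7018
r_1 = -79.5189 / 204.7018 = -0.388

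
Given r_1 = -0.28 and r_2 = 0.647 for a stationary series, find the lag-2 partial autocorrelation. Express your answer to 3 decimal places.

φ_{22} = (r_2 − r_1²) / (1 − r_1²)
r_1² = (-0.28)² = 0.0784
Numerator = 0.647 − 0.0784 = 0.5686; denominator = 1 − 0.0784 = 0.9216
φ_{22} = 0.5686 / 0.9216 = 0.617

0.617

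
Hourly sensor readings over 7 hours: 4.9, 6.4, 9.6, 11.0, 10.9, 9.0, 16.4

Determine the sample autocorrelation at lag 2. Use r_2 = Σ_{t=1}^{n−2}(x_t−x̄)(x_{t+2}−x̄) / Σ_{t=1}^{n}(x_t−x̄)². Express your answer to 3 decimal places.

Mean x̄ = (4.9 + 6.4 + 9.6 + 11.0 + 10.9 + 9.0 + 16.4)/7 = 9.7429
Deviations from mean: -4.8429, -3.3429, -0.1429, 1.2571, 1.1571, -0.7429, 6.6571
Σ(x_t−x̄)(x_{t+2}−x̄) = (0.6918) + (-4.2024) + (-0.1653) + (-0.9339) + (7.7033) = 3.0935
Denominator Σ(x_t−x̄)² = 82.4371
r_2 = 3.0935 / 82.4371 = 0.038

0.038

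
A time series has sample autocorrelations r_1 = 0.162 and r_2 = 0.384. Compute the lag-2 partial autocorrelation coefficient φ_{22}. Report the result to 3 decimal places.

0.367

φ_{22} = (r_2 − r_1²) / (1 − r_1²)
r_1² = (0.162)² = 0.026244
Numerator = 0.384 − 0.0262 = 0.3578; denominator = 1 − 0.0262 = 0.9738
φ_{22} = 0.3578 / 0.9738 = 0.367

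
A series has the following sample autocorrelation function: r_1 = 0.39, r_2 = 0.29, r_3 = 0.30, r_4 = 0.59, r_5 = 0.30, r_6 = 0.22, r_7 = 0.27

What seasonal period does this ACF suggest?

The largest autocorrelation is r_4 = 0.59; the remaining lags stay at or below 0.39. The elevated value at lag 1 (0.39), dropping to 0.29 at lag 2, reflects decaying short-term dependence rather than seasonality.
The dominant spike at lag 4 indicates a seasonal period of 4.

4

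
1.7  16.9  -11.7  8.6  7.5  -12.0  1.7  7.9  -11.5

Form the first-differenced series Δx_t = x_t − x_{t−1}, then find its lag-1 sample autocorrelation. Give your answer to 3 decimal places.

First differences Δx: 15.2, -28.6, 20.3, -1.1, -19.5, 13.7, 6.2, -19.4
Mean of differences = -1.6500
Numerator Σ(Δx_t−Δx̄)(Δx_{t+1}−Δx̄) = -1336.2425
Denominator Σ(Δx_t−Δx̄)² = 2423.2600
r_1(Δx) = -1336.2425 / 2423.2600 = -0.551

-0.551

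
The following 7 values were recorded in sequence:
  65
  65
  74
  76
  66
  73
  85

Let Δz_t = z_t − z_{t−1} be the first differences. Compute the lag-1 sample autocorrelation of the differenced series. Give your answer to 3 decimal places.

-0.083

First differences Δz: 0, 9, 2, -10, 7, 12
Mean of differences = 3.3333
Numerator Σ(Δz_t−Δz̄)(Δz_{t+1}−Δz̄) = -25.7778
Denominator Σ(Δz_t−Δz̄)² = 311.3333
r_1(Δz) = -25.7778 / 311.3333 = -0.083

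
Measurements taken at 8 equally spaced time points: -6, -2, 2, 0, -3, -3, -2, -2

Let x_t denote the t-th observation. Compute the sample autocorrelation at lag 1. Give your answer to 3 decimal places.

0.184

Mean x̄ = (-6 − 2 + 2 + 0 − 3 − 3 − 2 − 2)/8 = -2.0000
Deviations from mean: -4.0000, 0.0000, 4.0000, 2.0000, -1.0000, -1.0000, 0.0000, 0.0000
Numerator Σ_{t=1}^{7}(x_t−x̄)(x_{t+1}−x̄) = 7.0000
Denominator Σ(x_t−x̄)² = 38.0000
r_1 = 7.0000 / 38.0000 = 0.184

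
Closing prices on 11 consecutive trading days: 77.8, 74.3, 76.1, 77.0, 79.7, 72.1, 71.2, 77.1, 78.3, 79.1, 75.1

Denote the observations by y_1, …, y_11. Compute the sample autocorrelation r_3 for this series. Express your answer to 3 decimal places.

Mean ȳ = (77.8 + 74.3 + 76.1 + 77.0 + 79.7 + 72.1 + 71.2 + 77.1 + 78.3 + 79.1 + 75.1)/11 = 76.1636
Numerator Σ_{t=1}^{8}(y_t−ȳ)(y_{t+3}−ȳ) = -30.0558
Denominator Σ(y_t−ȳ)² = 75.7055
r_3 = -30.0558 / 75.7055 = -0.397

-0.397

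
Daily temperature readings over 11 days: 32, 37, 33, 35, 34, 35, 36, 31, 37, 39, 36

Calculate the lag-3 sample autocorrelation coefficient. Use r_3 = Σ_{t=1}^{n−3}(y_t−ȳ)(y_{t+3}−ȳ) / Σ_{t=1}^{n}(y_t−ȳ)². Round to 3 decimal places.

Mean ȳ = (32 + 37 + 33 + 35 + 34 + 35 + 36 + 31 + 37 + 39 + 36)/11 = 35.0000
Numerator Σ_{t=1}^{8}(y_t−ȳ)(y_{t+3}−ȳ) = 2.0000
Denominator Σ(y_t−ȳ)² = 56.0000
r_3 = 2.0000 / 56.0000 = 0.036

0.036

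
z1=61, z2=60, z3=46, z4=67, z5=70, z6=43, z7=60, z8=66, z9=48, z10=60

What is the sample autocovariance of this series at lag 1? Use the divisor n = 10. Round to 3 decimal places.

Mean z̄ = (61 + 60 + 46 + 67 + 70 + 43 + 60 + 66 + 48 + 60)/10 = 58.1000
Σ_{t=1}^{9}(z_t−z̄)(z_{t+1}−z̄) = -311.6100
γ_1 = -311.6100 / 10 = -31.161

-31.161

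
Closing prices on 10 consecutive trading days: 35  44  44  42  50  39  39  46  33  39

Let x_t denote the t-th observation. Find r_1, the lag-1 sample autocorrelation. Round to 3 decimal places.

-0.194

Mean x̄ = (35 + 44 + 44 + 42 + 50 + 39 + 39 + 46 + 33 + 39)/10 = 41.1000
Numerator Σ_{t=1}^{9}(x_t−x̄)(x_{t+1}−x̄) = -45.9100
Denominator Σ(x_t−x̄)² = 236.9000
r_1 = -45.9100 / 236.9000 = -0.194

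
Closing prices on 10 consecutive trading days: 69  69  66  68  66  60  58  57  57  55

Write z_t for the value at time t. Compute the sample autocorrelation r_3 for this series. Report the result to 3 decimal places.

Mean z̄ = (69 + 69 + 66 + 68 + 66 + 60 + 58 + 57 + 57 + 55)/10 = 62.5000
Σ(z_t−z̄)(z_{t+3}−z̄) = (35.7500) + (22.7500) + (-8.7500) + (-24.7500) + (-19.2500) + (13.7500) + (33.7500) = 53.2500
Denominator Σ(z_t−z̄)² = 282.5000
r_3 = 53.2500 / 282.5000 = 0.188

0.188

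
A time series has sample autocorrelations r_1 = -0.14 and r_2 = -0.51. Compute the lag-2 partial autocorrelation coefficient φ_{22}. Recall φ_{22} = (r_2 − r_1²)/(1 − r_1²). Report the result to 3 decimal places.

φ_{22} = (r_2 − r_1²) / (1 − r_1²)
r_1² = (-0.14)² = 0.0196
Numerator = -0.51 − 0.0196 = -0.5296; denominator = 1 − 0.0196 = 0.9804
φ_{22} = -0.5296 / 0.9804 = -0.540

-0.540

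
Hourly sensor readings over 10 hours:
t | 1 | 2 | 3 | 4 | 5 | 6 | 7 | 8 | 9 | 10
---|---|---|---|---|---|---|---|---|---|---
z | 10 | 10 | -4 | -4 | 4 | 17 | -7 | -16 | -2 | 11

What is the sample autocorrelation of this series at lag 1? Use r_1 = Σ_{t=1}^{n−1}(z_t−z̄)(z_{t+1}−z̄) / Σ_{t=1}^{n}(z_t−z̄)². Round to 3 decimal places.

0.141

Mean z̄ = (10 + 10 − 4 − 4 + 4 + 17 − 7 − 16 − 2 + 11)/10 = 1.9000
Numerator Σ_{t=1}^{9}(z_t−z̄)(z_{t+1}−z̄) = 131.1900
Denominator Σ(z_t−z̄)² = 930.9000
r_1 = 131.1900 / 930.9000 = 0.141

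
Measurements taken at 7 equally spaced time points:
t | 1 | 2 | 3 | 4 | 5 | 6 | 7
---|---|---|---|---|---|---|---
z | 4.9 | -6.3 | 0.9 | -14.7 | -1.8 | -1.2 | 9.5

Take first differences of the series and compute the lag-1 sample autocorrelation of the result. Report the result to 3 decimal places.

First differences Δz: -11.2, 7.2, -15.6, 12.9, 0.6, 10.7
Mean of differences = 0.7667
Numerator Σ(Δz_t−Δz̄)(Δz_{t+1}−Δz̄) = -384.5378
Denominator Σ(Δz_t−Δz̄)² = 698.3733
r_1(Δz) = -384.5378 / 698.3733 = -0.551

-0.551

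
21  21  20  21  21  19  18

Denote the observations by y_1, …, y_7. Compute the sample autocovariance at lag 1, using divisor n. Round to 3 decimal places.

0.385

Mean ȳ = (21 + 21 + 20 + 21 + 21 + 19 + 18)/7 = 20.1429
Σ_{t=1}^{6}(y_t−ȳ)(y_{t+1}−ȳ) = 2.6939
γ_1 = 2.6939 / 7 = 0.385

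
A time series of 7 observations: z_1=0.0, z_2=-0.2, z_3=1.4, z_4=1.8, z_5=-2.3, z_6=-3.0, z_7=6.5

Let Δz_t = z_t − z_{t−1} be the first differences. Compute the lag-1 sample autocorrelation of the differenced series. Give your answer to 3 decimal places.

First differences Δz: -0.2, 1.6, 0.4, -4.1, -0.7, 9.5
Mean of differences = 1.0833
Numerator Σ(Δz_t−Δz̄)(Δz_{t+1}−Δz̄) = -3.2403
Denominator Σ(Δz_t−Δz̄)² = 103.2683
r_1(Δz) = -3.2403 / 103.2683 = -0.031

-0.031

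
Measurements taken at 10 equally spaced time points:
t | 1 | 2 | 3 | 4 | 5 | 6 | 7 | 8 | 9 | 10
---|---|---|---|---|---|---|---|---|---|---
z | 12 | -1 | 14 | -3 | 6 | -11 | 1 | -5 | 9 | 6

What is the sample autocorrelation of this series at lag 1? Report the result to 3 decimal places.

-0.341

Mean z̄ = (12 − 1 + 14 − 3 + 6 − 11 + 1 − 5 + 9 + 6)/10 = 2.8000
Numerator Σ_{t=1}^{9}(z_t−z̄)(z_{t+1}−z̄) = -194.8400
Denominator Σ(z_t−z̄)² = 571.6000
r_1 = -194.8400 / 571.6000 = -0.341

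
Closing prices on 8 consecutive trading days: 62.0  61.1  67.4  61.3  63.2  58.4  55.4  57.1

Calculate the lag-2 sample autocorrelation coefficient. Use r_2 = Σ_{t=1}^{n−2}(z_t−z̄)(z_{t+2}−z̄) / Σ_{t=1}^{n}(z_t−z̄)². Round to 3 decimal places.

Mean z̄ = (62.0 + 61.1 + 67.4 + 61.3 + 63.2 + 58.4 + 55.4 + 57.1)/8 = 60.7375
Deviations from mean: 1.2625, 0.3625, 6.6625, 0.5625, 2.4625, -2.3375, -5.3375, -3.6375
Numerator Σ_{t=1}^{6}(z_t−z̄)(z_{t+2}−z̄) = 19.0659
Denominator Σ(z_t−z̄)² = 99.6788
r_2 = 19.0659 / 99.6788 = 0.191

0.191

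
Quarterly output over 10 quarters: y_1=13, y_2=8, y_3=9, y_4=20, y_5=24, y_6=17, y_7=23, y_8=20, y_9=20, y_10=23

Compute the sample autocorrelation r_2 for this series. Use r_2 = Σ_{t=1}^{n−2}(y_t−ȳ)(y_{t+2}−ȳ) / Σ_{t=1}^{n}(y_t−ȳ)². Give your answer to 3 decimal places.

Mean ȳ = (13 + 8 + 9 + 20 + 24 + 17 + 23 + 20 + 20 + 23)/10 = 17.7000
Numerator Σ_{t=1}^{8}(y_t−ȳ)(y_{t+2}−ȳ) = 18.3200
Denominator Σ(y_t−ȳ)² = 304.1000
r_2 = 18.3200 / 304.1000 = 0.060

0.060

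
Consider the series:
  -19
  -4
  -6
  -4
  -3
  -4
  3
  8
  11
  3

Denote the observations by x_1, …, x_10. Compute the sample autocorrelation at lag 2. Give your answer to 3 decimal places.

Mean x̄ = (-19 − 4 − 6 − 4 − 3 − 4 + 3 + 8 + 11 + 3)/10 = -1.5000
Numerator Σ_{t=1}^{8}(x_t−x̄)(x_{t+2}−x̄) = 166.5000
Denominator Σ(x_t−x̄)² = 634.5000
r_2 = 166.5000 / 634.5000 = 0.262

0.262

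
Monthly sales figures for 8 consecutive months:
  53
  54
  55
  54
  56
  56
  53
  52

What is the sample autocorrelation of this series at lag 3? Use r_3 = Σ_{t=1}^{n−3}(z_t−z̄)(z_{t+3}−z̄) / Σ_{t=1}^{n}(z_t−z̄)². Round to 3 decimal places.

Mean z̄ = (53 + 54 + 55 + 54 + 56 + 56 + 53 + 52)/8 = 54.1250
Deviations from mean: -1.1250, -0.1250, 0.8750, -0.1250, 1.8750, 1.8750, -1.1250, -2.1250
Σ(z_t−z̄)(z_{t+3}−z̄) = (0.1406) + (-0.2344) + (1.6406) + (0.1406) + (-3.9844) = -2.2969
Denominator Σ(z_t−z̄)² = 14.8750
r_3 = -2.2969 / 14.8750 = -0.154

-0.154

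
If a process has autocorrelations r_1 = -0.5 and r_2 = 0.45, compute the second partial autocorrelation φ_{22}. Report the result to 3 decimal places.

0.267

φ_{22} = (r_2 − r_1²) / (1 − r_1²)
r_1² = (-0.5)² = 0.25
Numerator = 0.45 − 0.2500 = 0.2000; denominator = 1 − 0.2500 = 0.7500
φ_{22} = 0.2000 / 0.7500 = 0.267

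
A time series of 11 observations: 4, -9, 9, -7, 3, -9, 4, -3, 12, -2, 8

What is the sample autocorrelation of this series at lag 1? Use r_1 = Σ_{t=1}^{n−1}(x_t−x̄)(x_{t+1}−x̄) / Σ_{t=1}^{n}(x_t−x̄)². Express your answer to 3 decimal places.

Mean x̄ = (4 − 9 + 9 − 7 + 3 − 9 + 4 − 3 + 12 − 2 + 8)/11 = 0.9091
Numerator Σ_{t=1}^{10}(x_t−x̄)(x_{t+1}−x̄) = -351.0083
Denominator Σ(x_t−x̄)² = 544.9091
r_1 = -351.0083 / 544.9091 = -0.644

-0.644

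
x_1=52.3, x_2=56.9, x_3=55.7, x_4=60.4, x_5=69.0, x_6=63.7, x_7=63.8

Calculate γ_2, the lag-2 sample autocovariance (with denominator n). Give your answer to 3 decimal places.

Mean x̄ = (52.3 + 56.9 + 55.7 + 60.4 + 69.0 + 63.7 + 63.8)/7 = 60.2571
Deviations: -7.9571, -3.3571, -4.5571, 0.1429, 8.7429, 3.4429, 3.5429
Σ_{t=1}^{5}(x_t−x̄)(x_{t+2}−x̄) = 27.4063
γ_2 = 27.4063 / 7 = 3.915

3.915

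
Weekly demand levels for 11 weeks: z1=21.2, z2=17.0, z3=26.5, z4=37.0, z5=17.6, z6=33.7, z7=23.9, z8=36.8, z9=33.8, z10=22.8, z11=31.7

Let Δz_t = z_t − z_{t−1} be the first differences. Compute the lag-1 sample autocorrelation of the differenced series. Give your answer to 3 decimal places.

-0.648

First differences Δz: -4.2, 9.5, 10.5, -19.4, 16.1, -9.8, 12.9, -3.0, -11.0, 8.9
Mean of differences = 1.0500
Numerator Σ(Δz_t−Δz̄)(Δz_{t+1}−Δz̄) = -851.1825
Denominator Σ(Δz_t−Δz̄)² = 1314.3450
r_1(Δz) = -851.1825 / 1314.3450 = -0.648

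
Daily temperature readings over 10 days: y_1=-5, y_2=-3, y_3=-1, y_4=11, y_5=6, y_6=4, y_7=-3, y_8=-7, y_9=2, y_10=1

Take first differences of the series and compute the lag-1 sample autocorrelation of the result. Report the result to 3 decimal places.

First differences Δy: 2, 2, 12, -5, -2, -7, -4, 9, -1
Mean of differences = 0.6667
Numerator Σ(Δy_t−Δȳ)(Δy_{t+1}−Δȳ) = -28.7778
Denominator Σ(Δy_t−Δȳ)² = 324.0000
r_1(Δy) = -28.7778 / 324.0000 = -0.089

-0.089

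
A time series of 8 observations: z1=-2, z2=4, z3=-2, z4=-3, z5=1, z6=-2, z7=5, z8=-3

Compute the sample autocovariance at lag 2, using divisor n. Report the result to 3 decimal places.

Mean z̄ = (-2 + 4 − 2 − 3 + 1 − 2 + 5 − 3)/8 = -0.2500
Deviations: -1.7500, 4.2500, -1.7500, -2.7500, 1.2500, -1.7500, 5.2500, -2.7500
Σ_{t=1}^{6}(z_t−z̄)(z_{t+2}−z̄) = 5.3750
γ_2 = 5.3750 / 8 = 0.672

0.672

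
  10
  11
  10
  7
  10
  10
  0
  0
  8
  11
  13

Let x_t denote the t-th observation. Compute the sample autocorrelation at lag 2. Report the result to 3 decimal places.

-0.272

Mean x̄ = (10 + 11 + 10 + 7 + 10 + 10 + 0 + 0 + 8 + 11 + 13)/11 = 8.1818
Numerator Σ_{t=1}^{9}(x_t−x̄)(x_{t+2}−x̄) = -51.0661
Denominator Σ(x_t−x̄)² = 187.6364
r_2 = -51.0661 / 187.6364 = -0.272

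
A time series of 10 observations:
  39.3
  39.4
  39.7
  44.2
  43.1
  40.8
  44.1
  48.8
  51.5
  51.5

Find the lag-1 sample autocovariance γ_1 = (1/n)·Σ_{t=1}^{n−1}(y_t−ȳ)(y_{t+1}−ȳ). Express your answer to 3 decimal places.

13.569

Mean ȳ = (39.3 + 39.4 + 39.7 + 44.2 + 43.1 + 40.8 + 44.1 + 48.8 + 51.5 + 51.5)/10 = 44.2400
Σ_{t=1}^{9}(y_t−ȳ)(y_{t+1}−ȳ) = 135.6884
γ_1 = 135.6884 / 10 = 13.569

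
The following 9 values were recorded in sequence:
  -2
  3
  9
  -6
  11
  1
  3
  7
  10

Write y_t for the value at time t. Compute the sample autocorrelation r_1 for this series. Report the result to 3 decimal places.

Mean ȳ = (-2 + 3 + 9 − 6 + 11 + 1 + 3 + 7 + 10)/9 = 4.0000
Numerator Σ_{t=1}^{8}(y_t−ȳ)(y_{t+1}−ȳ) = -122.0000
Denominator Σ(y_t−ȳ)² = 266.0000
r_1 = -122.0000 / 266.0000 = -0.459

-0.459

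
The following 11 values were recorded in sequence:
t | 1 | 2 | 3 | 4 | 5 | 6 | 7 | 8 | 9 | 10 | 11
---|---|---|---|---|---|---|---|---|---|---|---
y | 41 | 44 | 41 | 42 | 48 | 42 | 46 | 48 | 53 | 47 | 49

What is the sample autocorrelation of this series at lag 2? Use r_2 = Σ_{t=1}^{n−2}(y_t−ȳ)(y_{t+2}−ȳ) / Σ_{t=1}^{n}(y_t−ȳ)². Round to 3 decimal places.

Mean ȳ = (41 + 44 + 41 + 42 + 48 + 42 + 46 + 48 + 53 + 47 + 49)/11 = 45.5455
Numerator Σ_{t=1}^{9}(y_t−ȳ)(y_{t+2}−ȳ) = 52.6777
Denominator Σ(y_t−ȳ)² = 150.7273
r_2 = 52.6777 / 150.7273 = 0.349

0.349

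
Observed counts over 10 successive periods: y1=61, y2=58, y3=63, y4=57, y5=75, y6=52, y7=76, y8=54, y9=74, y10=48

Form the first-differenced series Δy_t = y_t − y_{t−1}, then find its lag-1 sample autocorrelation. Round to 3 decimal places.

First differences Δy: -3, 5, -6, 18, -23, 24, -22, 20, -26
Mean of differences = -1.4444
Numerator Σ(Δy_t−Δȳ)(Δy_{t+1}−Δȳ) = -2585.9753
Denominator Σ(Δy_t−Δȳ)² = 3040.2222
r_1(Δy) = -2585.9753 / 3040.2222 = -0.851

-0.851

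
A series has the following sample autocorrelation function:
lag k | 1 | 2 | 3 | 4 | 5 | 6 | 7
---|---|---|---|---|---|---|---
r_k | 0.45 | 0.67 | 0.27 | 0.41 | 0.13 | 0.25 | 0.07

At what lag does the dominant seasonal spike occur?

The largest autocorrelation is r_2 = 0.67; the remaining lags stay at or below 0.45.
The dominant spike at lag 2 indicates a seasonal period of 2.

2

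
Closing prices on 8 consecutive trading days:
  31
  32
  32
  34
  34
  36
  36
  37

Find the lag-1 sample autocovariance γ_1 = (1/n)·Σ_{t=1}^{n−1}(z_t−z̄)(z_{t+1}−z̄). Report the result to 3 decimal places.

Mean z̄ = (31 + 32 + 32 + 34 + 34 + 36 + 36 + 37)/8 = 34.0000
Σ_{t=1}^{7}(z_t−z̄)(z_{t+1}−z̄) = 20.0000
γ_1 = 20.0000 / 8 = 2.500

2.500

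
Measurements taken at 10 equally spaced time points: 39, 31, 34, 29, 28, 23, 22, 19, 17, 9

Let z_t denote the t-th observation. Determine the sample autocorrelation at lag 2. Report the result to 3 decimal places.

0.412

Mean z̄ = (39 + 31 + 34 + 29 + 28 + 23 + 22 + 19 + 17 + 9)/10 = 25.1000
Numerator Σ_{t=1}^{8}(z_t−z̄)(z_{t+2}−z̄) = 291.4800
Denominator Σ(z_t−z̄)² = 706.9000
r_2 = 291.4800 / 706.9000 = 0.412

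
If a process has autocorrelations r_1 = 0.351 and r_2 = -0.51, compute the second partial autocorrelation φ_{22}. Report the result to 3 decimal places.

φ_{22} = (r_2 − r_1²) / (1 − r_1²)
r_1² = (0.351)² = 0.123201
Numerator = -0.51 − 0.1232 = -0.6332; denominator = 1 − 0.1232 = 0.8768
φ_{22} = -0.6332 / 0.8768 = -0.722

-0.722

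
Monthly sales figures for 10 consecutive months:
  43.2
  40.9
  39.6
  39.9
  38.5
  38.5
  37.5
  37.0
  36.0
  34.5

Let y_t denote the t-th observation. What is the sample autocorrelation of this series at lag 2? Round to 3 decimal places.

0.301

Mean ȳ = (43.2 + 40.9 + 39.6 + 39.9 + 38.5 + 38.5 + 37.5 + 37.0 + 36.0 + 34.5)/10 = 38.5600
Numerator Σ_{t=1}^{8}(y_t−ȳ)(y_{t+2}−ȳ) = 17.0228
Denominator Σ(y_t−ȳ)² = 56.4840
r_2 = 17.0228 / 56.4840 = 0.301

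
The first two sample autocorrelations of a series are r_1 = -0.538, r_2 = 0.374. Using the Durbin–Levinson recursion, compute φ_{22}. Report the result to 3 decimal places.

0.119

φ_{22} = (r_2 − r_1²) / (1 − r_1²)
r_1² = (-0.538)² = 0.289444
Numerator = 0.374 − 0.2894 = 0.0846; denominator = 1 − 0.2894 = 0.7106
φ_{22} = 0.0846 / 0.7106 = 0.119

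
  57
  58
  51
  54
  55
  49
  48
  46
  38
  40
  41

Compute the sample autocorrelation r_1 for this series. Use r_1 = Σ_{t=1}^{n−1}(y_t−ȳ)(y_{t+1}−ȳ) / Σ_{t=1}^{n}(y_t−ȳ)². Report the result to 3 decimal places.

Mean ȳ = (57 + 58 + 51 + 54 + 55 + 49 + 48 + 46 + 38 + 40 + 41)/11 = 48.8182
Numerator Σ_{t=1}^{10}(y_t−ȳ)(y_{t+1}−ȳ) = 336.6033
Denominator Σ(y_t−ȳ)² = 485.6364
r_1 = 336.6033 / 485.6364 = 0.693

0.693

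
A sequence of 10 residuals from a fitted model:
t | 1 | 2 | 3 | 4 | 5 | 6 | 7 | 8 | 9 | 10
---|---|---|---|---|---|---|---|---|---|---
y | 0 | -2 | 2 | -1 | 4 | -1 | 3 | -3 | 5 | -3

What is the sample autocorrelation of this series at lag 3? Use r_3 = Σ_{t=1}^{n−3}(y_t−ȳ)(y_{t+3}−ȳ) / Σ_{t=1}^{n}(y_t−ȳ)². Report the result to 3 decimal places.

-0.543

Mean ȳ = (0 − 2 + 2 − 1 + 4 − 1 + 3 − 3 + 5 − 3)/10 = 0.4000
Σ(y_t−ȳ)(y_{t+3}−ȳ) = (0.5600) + (-8.6400) + (-2.2400) + (-3.6400) + (-12.2400) + (-6.4400) + (-8.8400) = -41.4800
Denominator Σ(y_t−ȳ)² = 76.4000
r_3 = -41.4800 / 76.4000 = -0.543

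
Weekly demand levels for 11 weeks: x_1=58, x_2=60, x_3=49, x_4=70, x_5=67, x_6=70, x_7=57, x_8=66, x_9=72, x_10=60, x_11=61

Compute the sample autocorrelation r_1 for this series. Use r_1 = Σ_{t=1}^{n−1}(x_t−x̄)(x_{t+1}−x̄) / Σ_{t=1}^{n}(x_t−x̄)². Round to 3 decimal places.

-0.079

Mean x̄ = (58 + 60 + 49 + 70 + 67 + 70 + 57 + 66 + 72 + 60 + 61)/11 = 62.7273
Numerator Σ_{t=1}^{10}(x_t−x̄)(x_{t+1}−x̄) = -37.9835
Denominator Σ(x_t−x̄)² = 482.1818
r_1 = -37.9835 / 482.1818 = -0.079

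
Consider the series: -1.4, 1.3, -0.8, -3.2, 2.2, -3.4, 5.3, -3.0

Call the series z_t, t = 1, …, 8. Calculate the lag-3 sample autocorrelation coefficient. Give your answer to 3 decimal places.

Mean z̄ = (-1.4 + 1.3 − 0.8 − 3.2 + 2.2 − 3.4 + 5.3 − 3.0)/8 = -0.3750
Σ(z_t−z̄)(z_{t+3}−z̄) = (2.8956) + (4.3131) + (1.2856) + (-16.0319) + (-6.7594) = -14.2969
Denominator Σ(z_t−z̄)² = 66.8950
r_3 = -14.2969 / 66.8950 = -0.214

-0.214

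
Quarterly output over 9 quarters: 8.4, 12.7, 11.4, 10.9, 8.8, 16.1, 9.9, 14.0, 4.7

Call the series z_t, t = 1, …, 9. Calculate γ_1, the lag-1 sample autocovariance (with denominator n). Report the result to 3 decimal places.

Mean z̄ = (8.4 + 12.7 + 11.4 + 10.9 + 8.8 + 16.1 + 9.9 + 14.0 + 4.7)/9 = 10.7667
Σ_{t=1}^{8}(z_t−z̄)(z_{t+1}−z̄) = -41.0578
γ_1 = -41.0578 / 9 = -4.562

-4.562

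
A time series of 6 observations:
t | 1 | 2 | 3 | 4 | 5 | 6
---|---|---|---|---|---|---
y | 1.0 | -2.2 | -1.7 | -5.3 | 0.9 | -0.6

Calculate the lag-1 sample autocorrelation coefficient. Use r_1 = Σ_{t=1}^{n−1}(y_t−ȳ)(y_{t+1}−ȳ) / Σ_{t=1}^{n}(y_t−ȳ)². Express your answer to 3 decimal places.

Mean ȳ = (1.0 − 2.2 − 1.7 − 5.3 + 0.9 − 0.6)/6 = -1.3167
Deviations from mean: 2.3167, -0.8833, -0.3833, -3.9833, 2.2167, 0.7167
Σ(y_t−ȳ)(y_{t+1}−ȳ) = (-2.0464) + (0.3386) + (1.5269) + (-8.8297) + (1.5886) = -7.4219
Denominator Σ(y_t−ȳ)² = 27.5883
r_1 = -7.4219 / 27.5883 = -0.269

-0.269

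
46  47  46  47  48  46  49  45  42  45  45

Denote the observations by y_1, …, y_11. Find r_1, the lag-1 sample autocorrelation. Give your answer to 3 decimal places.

Mean ȳ = (46 + 47 + 46 + 47 + 48 + 46 + 49 + 45 + 42 + 45 + 45)/11 = 46.0000
Numerator Σ_{t=1}^{10}(y_t−ȳ)(y_{t+1}−ȳ) = 8.0000
Denominator Σ(y_t−ȳ)² = 34.0000
r_1 = 8.0000 / 34.0000 = 0.235

0.235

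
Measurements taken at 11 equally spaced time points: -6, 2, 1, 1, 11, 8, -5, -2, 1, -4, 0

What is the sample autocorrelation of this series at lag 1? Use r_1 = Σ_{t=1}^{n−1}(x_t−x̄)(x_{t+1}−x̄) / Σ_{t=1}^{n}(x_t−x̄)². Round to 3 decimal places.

Mean x̄ = (-6 + 2 + 1 + 1 + 11 + 8 − 5 − 2 + 1 − 4 + 0)/11 = 0.6364
Numerator Σ_{t=1}^{10}(x_t−x̄)(x_{t+1}−x̄) = 45.3223
Denominator Σ(x_t−x̄)² = 268.5455
r_1 = 45.3223 / 268.5455 = 0.169

0.169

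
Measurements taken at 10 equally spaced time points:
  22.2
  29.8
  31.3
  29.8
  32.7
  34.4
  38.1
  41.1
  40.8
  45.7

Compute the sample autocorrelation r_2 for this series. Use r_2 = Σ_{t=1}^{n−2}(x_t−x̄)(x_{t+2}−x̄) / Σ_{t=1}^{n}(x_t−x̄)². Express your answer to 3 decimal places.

0.365

Mean x̄ = (22.2 + 29.8 + 31.3 + 29.8 + 32.7 + 34.4 + 38.1 + 41.1 + 40.8 + 45.7)/10 = 34.5900
Numerator Σ_{t=1}^{8}(x_t−x̄)(x_{t+2}−x̄) = 157.0878
Denominator Σ(x_t−x̄)² = 430.5290
r_2 = 157.0878 / 430.5290 = 0.365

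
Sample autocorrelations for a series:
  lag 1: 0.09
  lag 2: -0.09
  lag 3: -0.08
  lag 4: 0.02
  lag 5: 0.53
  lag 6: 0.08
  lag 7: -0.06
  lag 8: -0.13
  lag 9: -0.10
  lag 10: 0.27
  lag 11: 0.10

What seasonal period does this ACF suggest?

5

The largest autocorrelation is r_5 = 0.53, with a weaker echo at lag 10 (0.27); the remaining lags stay at or below 0.10.
The dominant spike at lag 5 indicates a seasonal period of 5.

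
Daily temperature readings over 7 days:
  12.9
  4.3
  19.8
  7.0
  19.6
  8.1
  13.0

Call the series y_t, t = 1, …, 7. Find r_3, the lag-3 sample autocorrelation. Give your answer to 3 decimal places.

-0.446

Mean ȳ = (12.9 + 4.3 + 19.8 + 7.0 + 19.6 + 8.1 + 13.0)/7 = 12.1000
Numerator Σ_{t=1}^{4}(y_t−ȳ)(y_{t+3}−ȳ) = -97.9700
Denominator Σ(y_t−ȳ)² = 219.8400
r_3 = -97.9700 / 219.8400 = -0.446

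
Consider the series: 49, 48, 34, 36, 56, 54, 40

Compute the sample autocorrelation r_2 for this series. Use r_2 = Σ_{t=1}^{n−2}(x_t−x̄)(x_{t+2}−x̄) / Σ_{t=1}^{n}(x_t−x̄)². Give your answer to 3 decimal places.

-0.718

Mean x̄ = (49 + 48 + 34 + 36 + 56 + 54 + 40)/7 = 45.2857
Deviations from mean: 3.7143, 2.7143, -11.2857, -9.2857, 10.7143, 8.7143, -5.2857
Σ(x_t−x̄)(x_{t+2}−x̄) = (-41.9184) + (-25.2041) + (-120.9184) + (-80.9184) + (-56.6327) = -325.5918
Denominator Σ(x_t−x̄)² = 453.4286
r_2 = -325.5918 / 453.4286 = -0.718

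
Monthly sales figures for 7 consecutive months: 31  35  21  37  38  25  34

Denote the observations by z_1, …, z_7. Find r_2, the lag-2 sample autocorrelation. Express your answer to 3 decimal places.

-0.260

Mean z̄ = (31 + 35 + 21 + 37 + 38 + 25 + 34)/7 = 31.5714
Σ(z_t−z̄)(z_{t+2}−z̄) = (6.0408) + (18.6122) + (-67.9592) + (-35.6735) + (15.6122) = -63.3673
Denominator Σ(z_t−z̄)² = 243.7143
r_2 = -63.3673 / 243.7143 = -0.260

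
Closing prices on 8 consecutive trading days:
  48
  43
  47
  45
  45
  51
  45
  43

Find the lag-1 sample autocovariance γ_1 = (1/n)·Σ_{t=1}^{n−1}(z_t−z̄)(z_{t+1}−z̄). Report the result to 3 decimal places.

Mean z̄ = (48 + 43 + 47 + 45 + 45 + 51 + 45 + 43)/8 = 45.8750
Deviations: 2.1250, -2.8750, 1.1250, -0.8750, -0.8750, 5.1250, -0.8750, -2.8750
Σ_{t=1}^{7}(z_t−z̄)(z_{t+1}−z̄) = -16.0156
γ_1 = -16.0156 / 8 = -2.002

-2.002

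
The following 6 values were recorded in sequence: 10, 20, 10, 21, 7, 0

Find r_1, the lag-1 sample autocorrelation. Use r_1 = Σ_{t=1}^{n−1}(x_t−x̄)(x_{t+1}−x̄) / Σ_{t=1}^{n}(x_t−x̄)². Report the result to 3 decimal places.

-0.090

Mean x̄ = (10 + 20 + 10 + 21 + 7 + 0)/6 = 11.3333
Numerator Σ_{t=1}^{5}(x_t−x̄)(x_{t+1}−x̄) = -28.7778
Denominator Σ(x_t−x̄)² = 319.3333
r_1 = -28.7778 / 319.3333 = -0.090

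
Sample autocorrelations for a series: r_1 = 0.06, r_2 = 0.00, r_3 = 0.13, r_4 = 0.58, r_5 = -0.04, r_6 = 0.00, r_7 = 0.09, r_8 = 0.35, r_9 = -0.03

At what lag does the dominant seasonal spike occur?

4

The largest autocorrelation is r_4 = 0.58, with a weaker echo at lag 8 (0.35); the remaining lags stay at or below 0.13.
The dominant spike at lag 4 indicates a seasonal period of 4.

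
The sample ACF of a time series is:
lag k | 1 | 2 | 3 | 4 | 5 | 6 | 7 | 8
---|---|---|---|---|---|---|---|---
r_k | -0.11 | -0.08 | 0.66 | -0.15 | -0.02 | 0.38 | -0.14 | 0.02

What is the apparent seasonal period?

3

The largest autocorrelation is r_3 = 0.66, with a weaker echo at lag 6 (0.38); the remaining lags stay at or below 0.02.
The dominant spike at lag 3 indicates a seasonal period of 3.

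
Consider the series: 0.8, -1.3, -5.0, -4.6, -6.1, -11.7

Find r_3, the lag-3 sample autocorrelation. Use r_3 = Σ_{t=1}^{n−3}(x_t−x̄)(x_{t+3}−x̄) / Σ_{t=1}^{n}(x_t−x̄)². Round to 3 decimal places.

-0.023

Mean x̄ = (0.8 − 1.3 − 5.0 − 4.6 − 6.1 − 11.7)/6 = -4.6500
Σ(x_t−x̄)(x_{t+3}−x̄) = (0.2725) + (-4.8575) + (2.4675) = -2.1175
Denominator Σ(x_t−x̄)² = 92.8550
r_3 = -2.1175 / 92.8550 = -0.023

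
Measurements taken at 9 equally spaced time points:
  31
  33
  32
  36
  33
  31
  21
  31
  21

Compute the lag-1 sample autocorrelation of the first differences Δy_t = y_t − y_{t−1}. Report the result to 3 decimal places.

-0.610

First differences Δy: 2, -1, 4, -3, -2, -10, 10, -10
Mean of differences = -1.2500
Numerator Σ(Δy_t−Δȳ)(Δy_{t+1}−Δȳ) = -196.0625
Denominator Σ(Δy_t−Δȳ)² = 321.5000
r_1(Δy) = -196.0625 / 321.5000 = -0.610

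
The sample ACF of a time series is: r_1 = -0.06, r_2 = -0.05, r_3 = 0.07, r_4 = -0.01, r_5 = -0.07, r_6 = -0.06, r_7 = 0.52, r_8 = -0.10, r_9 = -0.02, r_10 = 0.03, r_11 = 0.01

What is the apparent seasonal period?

7

The largest autocorrelation is r_7 = 0.52; the remaining lags stay at or below 0.07.
The dominant spike at lag 7 indicates a seasonal period of 7.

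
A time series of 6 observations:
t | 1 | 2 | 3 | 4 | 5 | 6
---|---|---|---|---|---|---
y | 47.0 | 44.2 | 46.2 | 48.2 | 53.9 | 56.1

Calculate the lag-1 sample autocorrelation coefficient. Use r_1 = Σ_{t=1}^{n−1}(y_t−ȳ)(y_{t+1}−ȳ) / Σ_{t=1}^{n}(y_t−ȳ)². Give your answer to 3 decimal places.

0.521

Mean ȳ = (47.0 + 44.2 + 46.2 + 48.2 + 53.9 + 56.1)/6 = 49.2667
Σ(y_t−ȳ)(y_{t+1}−ȳ) = (11.4844) + (15.5378) + (3.2711) + (-4.9422) + (31.6611) = 57.0122
Denominator Σ(y_t−ȳ)² = 109.5133
r_1 = 57.0122 / 109.5133 = 0.521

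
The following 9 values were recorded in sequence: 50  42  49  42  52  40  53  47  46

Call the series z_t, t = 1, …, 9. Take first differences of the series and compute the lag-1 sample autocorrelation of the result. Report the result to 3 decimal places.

-0.854

First differences Δz: -8, 7, -7, 10, -12, 13, -6, -1
Mean of differences = -0.5000
Numerator Σ(Δz_t−Δz̄)(Δz_{t+1}−Δz̄) = -520.7500
Denominator Σ(Δz_t−Δz̄)² = 610.0000
r_1(Δz) = -520.7500 / 610.0000 = -0.854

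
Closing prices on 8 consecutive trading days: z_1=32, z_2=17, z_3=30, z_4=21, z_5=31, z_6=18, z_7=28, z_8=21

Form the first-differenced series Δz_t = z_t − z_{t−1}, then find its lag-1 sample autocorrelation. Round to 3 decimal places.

-0.819

First differences Δz: -15, 13, -9, 10, -13, 10, -7
Mean of differences = -1.5714
Numerator Σ(Δz_t−Δz̄)(Δz_{t+1}−Δz̄) = -717.1837
Denominator Σ(Δz_t−Δz̄)² = 875.7143
r_1(Δz) = -717.1837 / 875.7143 = -0.819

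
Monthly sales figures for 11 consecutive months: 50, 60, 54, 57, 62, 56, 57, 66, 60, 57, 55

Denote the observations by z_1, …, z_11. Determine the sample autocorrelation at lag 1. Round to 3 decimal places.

Mean z̄ = (50 + 60 + 54 + 57 + 62 + 56 + 57 + 66 + 60 + 57 + 55)/11 = 57.6364
Numerator Σ_{t=1}^{10}(z_t−z̄)(z_{t+1}−z̄) = -18.5868
Denominator Σ(z_t−z̄)² = 182.5455
r_1 = -18.5868 / 182.5455 = -0.102

-0.102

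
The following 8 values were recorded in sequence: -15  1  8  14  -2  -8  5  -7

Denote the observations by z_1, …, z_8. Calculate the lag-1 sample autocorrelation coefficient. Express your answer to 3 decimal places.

0.043

Mean z̄ = (-15 + 1 + 8 + 14 − 2 − 8 + 5 − 7)/8 = -0.5000
Deviations from mean: -14.5000, 1.5000, 8.5000, 14.5000, -1.5000, -7.5000, 5.5000, -6.5000
Σ(z_t−z̄)(z_{t+1}−z̄) = (-21.7500) + (12.7500) + (123.2500) + (-21.7500) + (11.2500) + (-41.2500) + (-35.7500) = 26.7500
Denominator Σ(z_t−z̄)² = 626.0000
r_1 = 26.7500 / 626.0000 = 0.043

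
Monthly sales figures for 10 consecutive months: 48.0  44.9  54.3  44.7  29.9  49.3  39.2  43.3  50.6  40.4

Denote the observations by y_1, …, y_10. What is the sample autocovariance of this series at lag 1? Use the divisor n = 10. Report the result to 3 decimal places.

Mean ȳ = (48.0 + 44.9 + 54.3 + 44.7 + 29.9 + 49.3 + 39.2 + 43.3 + 50.6 + 40.4)/10 = 44.4600
Σ_{t=1}^{9}(y_t−ȳ)(y_{t+1}−ȳ) = -117.1236
γ_1 = -117.1236 / 10 = -11.712

-11.712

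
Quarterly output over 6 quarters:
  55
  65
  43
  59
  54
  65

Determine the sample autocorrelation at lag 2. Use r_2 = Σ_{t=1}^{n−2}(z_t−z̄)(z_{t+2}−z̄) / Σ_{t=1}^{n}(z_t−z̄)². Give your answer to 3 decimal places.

0.293

Mean z̄ = (55 + 65 + 43 + 59 + 54 + 65)/6 = 56.8333
Numerator Σ_{t=1}^{4}(z_t−z̄)(z_{t+2}−z̄) = 99.9444
Denominator Σ(z_t−z̄)² = 340.8333
r_2 = 99.9444 / 340.8333 = 0.293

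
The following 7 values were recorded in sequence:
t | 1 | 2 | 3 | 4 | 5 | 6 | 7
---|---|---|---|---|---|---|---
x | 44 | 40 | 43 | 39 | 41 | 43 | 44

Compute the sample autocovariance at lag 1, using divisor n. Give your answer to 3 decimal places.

-0.714

Mean x̄ = (44 + 40 + 43 + 39 + 41 + 43 + 44)/7 = 42.0000
Deviations: 2.0000, -2.0000, 1.0000, -3.0000, -1.0000, 1.0000, 2.0000
Σ_{t=1}^{6}(x_t−x̄)(x_{t+1}−x̄) = -5.0000
γ_1 = -5.0000 / 7 = -0.714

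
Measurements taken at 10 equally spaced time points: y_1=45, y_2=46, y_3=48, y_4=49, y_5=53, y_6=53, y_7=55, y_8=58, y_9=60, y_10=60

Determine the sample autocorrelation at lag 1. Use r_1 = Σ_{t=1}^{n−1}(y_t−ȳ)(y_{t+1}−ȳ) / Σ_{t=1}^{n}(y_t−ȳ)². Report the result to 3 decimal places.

0.729

Mean ȳ = (45 + 46 + 48 + 49 + 53 + 53 + 55 + 58 + 60 + 60)/10 = 52.7000
Numerator Σ_{t=1}^{9}(y_t−ȳ)(y_{t+1}−ȳ) = 204.3100
Denominator Σ(y_t−ȳ)² = 280.1000
r_1 = 204.3100 / 280.1000 = 0.729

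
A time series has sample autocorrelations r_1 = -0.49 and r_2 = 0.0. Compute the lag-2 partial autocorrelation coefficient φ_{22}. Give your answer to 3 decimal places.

φ_{22} = (r_2 − r_1²) / (1 − r_1²)
r_1² = (-0.49)² = 0.2401
Numerator = 0.0 − 0.2401 = -0.2401; denominator = 1 − 0.2401 = 0.7599
φ_{22} = -0.2401 / 0.7599 = -0.316

-0.316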